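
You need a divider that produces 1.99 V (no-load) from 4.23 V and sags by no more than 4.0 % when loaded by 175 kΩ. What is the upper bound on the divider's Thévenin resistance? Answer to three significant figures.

Loading drop = R_th/(R_th + R_L) ≤ 0.0400, so R_th ≤ R_L · ε/(1−ε) = 175 kΩ × 0.0400/0.9600 = 7.29 kΩ.
(Any R1, R2 with R2/(R1+R2) = 0.470 and R1‖R2 ≤ 7.29 kΩ will meet the spec.)

R_th ≤ 7.29 kΩ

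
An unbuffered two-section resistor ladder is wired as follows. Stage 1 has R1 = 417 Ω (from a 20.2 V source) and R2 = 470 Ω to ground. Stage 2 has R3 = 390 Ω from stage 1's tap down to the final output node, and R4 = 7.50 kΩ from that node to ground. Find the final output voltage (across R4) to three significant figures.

Stage 2 presents R3+R4 = 7890 Ω as a load on stage 1's tap.
Stage 1's lower leg becomes R2‖(R3+R4) = 443.6 Ω, so V_mid = 20.2 × 443.6/860.6 = 10.41 V.
Stage 2 is itself unloaded: V_out = V_mid × R4/(R3+R4) = 10.41 × 7500/7890 = 9.90 V.

V_out ≈ 9.90 V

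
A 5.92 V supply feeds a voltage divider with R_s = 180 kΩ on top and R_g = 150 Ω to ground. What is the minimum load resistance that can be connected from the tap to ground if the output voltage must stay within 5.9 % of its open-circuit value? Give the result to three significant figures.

R_L(min) ≈ 2.39 kΩ

Output resistance R_th = R_s‖R_g = (180000 × 150)/180200 = 149.9 Ω.
The fractional drop is R_th/(R_th + R_L); requiring this ≤ 0.0590 gives R_L ≥ R_th(1/0.0590 − 1) = 149.9 × 15.95 = 2.39 kΩ.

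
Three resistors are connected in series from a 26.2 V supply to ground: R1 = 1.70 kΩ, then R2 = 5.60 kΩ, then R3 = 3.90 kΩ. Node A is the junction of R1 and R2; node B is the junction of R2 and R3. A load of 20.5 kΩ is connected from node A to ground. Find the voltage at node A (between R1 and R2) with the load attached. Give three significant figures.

V ≈ 20.8 V

Below node A the series string R2+R3 = 9.500 kΩ sits in parallel with the 20.5 kΩ load: 6.492 kΩ.
V_A = 26.2 × 6.492/(1.70 + 6.492) = 20.8 V.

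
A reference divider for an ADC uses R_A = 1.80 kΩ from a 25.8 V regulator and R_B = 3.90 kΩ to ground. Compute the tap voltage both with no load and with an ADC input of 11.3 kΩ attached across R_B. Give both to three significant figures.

Open-circuit: V = 25.8 × 3.90/(1.80 + 3.90) = 17.7 V.
With the load, R_B becomes R_B‖R_L = 2.899 kΩ, so V = 25.8 × 2.899/4.699 = 15.9 V.

Unloaded: 17.7 V; loaded: 15.9 V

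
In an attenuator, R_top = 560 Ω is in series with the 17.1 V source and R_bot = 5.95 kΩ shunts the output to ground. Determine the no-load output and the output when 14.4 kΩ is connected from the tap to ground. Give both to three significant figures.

Unloaded: 15.6 V; loaded: 15.1 V

Open-circuit: V = 17.1 × 5950/(560 + 5950) = 15.6 V.
With the load, R_bot becomes R_bot‖R_L = 4210 Ω, so V = 17.1 × 4210/4770 = 15.1 V.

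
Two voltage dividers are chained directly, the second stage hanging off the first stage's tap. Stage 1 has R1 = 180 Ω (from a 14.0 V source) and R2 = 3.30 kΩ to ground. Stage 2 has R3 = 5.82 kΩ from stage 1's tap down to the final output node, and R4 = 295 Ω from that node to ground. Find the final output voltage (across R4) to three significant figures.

V_out ≈ 0.623 V

Stage 2 presents R3+R4 = 6115 Ω as a load on stage 1's tap.
Stage 1's lower leg becomes R2‖(R3+R4) = 2143 Ω, so V_mid = 14.0 × 2143/2323 = 12.92 V.
Stage 2 is itself unloaded: V_out = V_mid × R4/(R3+R4) = 12.92 × 295/6115 = 0.623 V.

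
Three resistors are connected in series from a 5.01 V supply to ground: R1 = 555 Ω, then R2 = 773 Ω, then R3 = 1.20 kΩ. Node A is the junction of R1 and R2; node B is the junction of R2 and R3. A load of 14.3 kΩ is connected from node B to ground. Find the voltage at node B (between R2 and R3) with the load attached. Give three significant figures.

V ≈ 2.28 V

At node B, R3 is in parallel with the load: R3‖R_L = 1107 Ω.
Below node A the resistance is R2 + (R3‖R_L) = 1880 Ω, so V_A = 5.01 × 1880/2435 = 3.868 V.
Then V_B = V_A × (R3‖R_L)/(R2 + R3‖R_L) = 3.868 × 1107/1880 = 2.28 V.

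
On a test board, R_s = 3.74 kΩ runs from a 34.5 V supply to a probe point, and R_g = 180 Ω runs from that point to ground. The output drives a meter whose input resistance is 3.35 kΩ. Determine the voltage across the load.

The load sits in parallel with R_g: R_g‖R_L = (180 × 3350) / (180 + 3350) = 170.8 Ω.
V_out = 34.5 × 170.8 / (3740 + 170.8) = 34.5 × 170.8/3911 = 1.51 V.
(Unloaded it would have been 1.58 V.)

V_out ≈ 1.51 V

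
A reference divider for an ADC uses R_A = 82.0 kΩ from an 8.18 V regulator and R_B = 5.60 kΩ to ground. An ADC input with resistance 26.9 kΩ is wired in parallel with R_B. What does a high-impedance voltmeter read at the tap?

The load sits in parallel with R_B: R_B‖R_L = (5.60 × 26.9) / (5.60 + 26.9) = 4.635 kΩ.
V_out = 8.18 × 4.635 / (82.0 + 4.635) = 8.18 × 4.635/86.64 = 0.438 V.

V_out ≈ 0.438 V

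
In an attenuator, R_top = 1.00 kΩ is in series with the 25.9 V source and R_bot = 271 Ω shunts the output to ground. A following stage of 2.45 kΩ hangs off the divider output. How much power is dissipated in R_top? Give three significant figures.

P ≈ 433 mW

Total resistance from the source is R_top + (R_bot‖R_L) = 1244 Ω, so I = 25.9/1244 Ω = 20.82 mA.
P = I²·R_top = (20.82 mA)² × 1.00 kΩ = 433 mW.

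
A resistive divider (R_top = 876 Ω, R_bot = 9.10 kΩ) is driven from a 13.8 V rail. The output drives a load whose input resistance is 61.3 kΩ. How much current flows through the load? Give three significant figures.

R_bot‖R_L = 7924 Ω; V_out = 13.8 × 7924/8800 = 12.43 V.
I_L = V_out / R_L = 12.43 / 61.3 kΩ = 0.203 mA.

I_L ≈ 0.203 mA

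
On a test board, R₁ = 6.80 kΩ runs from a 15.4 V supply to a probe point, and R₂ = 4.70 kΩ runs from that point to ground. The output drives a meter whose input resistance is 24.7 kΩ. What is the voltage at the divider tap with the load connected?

The load sits in parallel with R₂: R₂‖R_L = (4.70 × 24.7) / (4.70 + 24.7) = 3.949 kΩ.
V_out = 15.4 × 3.949 / (6.80 + 3.949) = 15.4 × 3.949/10.75 = 5.66 V.

V_out ≈ 5.66 V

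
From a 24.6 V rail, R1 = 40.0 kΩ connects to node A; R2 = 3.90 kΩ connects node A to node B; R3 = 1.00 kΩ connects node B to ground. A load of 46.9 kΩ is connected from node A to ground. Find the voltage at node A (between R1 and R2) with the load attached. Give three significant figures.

V ≈ 2.46 V

Below node A the series string R2+R3 = 4.900 kΩ sits in parallel with the 46.9 kΩ load: 4.436 kΩ.
V_A = 24.6 × 4.436/(40.0 + 4.436) = 2.46 V.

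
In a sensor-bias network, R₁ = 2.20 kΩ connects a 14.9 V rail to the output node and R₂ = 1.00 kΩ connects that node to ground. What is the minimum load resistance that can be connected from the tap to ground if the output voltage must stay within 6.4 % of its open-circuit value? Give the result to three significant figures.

R_L(min) ≈ 10.1 kΩ

Output resistance R_th = R₁‖R₂ = (2200 × 1000)/3200 = 687.5 Ω.
The fractional drop is R_th/(R_th + R_L); requiring this ≤ 0.0640 gives R_L ≥ R_th(1/0.0640 − 1) = 687.5 × 14.62 = 10.1 kΩ.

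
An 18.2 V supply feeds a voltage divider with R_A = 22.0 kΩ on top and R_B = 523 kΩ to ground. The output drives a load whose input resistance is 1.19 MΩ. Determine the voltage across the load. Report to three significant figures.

V_out ≈ 17.2 V

The load sits in parallel with R_B: R_B‖R_L = (523 × 1190) / (523 + 1190) = 363.3 kΩ.
V_out = 18.2 × 363.3 / (22.0 + 363.3) = 18.2 × 363.3/385.3 = 17.2 V.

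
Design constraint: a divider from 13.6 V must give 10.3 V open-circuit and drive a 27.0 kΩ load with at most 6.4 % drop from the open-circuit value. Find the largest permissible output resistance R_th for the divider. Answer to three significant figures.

R_th ≤ 1.85 kΩ

Loading drop = R_th/(R_th + R_L) ≤ 0.0640, so R_th ≤ R_L · ε/(1−ε) = 27.0 kΩ × 0.0640/0.9360 = 1.85 kΩ.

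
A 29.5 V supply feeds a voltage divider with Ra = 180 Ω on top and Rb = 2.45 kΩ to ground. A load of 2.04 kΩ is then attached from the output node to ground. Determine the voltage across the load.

The load sits in parallel with Rb: Rb‖R_L = (2450 × 2040) / (2450 + 2040) = 1113 Ω.
V_out = 29.5 × 1113 / (180 + 1113) = 29.5 × 1113/1293 = 25.4 V.
(Unloaded it would have been 27.5 V.)

V_out ≈ 25.4 V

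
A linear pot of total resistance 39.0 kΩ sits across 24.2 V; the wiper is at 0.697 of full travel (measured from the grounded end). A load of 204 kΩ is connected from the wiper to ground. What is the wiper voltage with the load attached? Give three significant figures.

V ≈ 16.2 V

The wiper splits the pot into (1−α)R = 11.82 kΩ above and αR = 27.18 kΩ below.
Lower section ‖ load = 23.99 kΩ.
V_wiper = 24.2 × 23.99/(11.82 + 23.99) = 16.2 V.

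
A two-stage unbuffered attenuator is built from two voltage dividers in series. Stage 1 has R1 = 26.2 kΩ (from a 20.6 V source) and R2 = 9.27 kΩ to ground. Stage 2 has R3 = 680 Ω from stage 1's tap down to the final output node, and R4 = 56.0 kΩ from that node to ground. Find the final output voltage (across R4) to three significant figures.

Stage 2 presents R3+R4 = 56680 Ω as a load on stage 1's tap.
Stage 1's lower leg becomes R2‖(R3+R4) = 7967 Ω, so V_mid = 20.6 × 7967/34170 = 4.803 V.
Stage 2 is itself unloaded: V_out = V_mid × R4/(R3+R4) = 4.803 × 56000/56680 = 4.75 V.

V_out ≈ 4.75 V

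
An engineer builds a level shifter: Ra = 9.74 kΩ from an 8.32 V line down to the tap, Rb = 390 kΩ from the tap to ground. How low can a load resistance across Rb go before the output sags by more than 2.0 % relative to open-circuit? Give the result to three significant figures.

R_L(min) ≈ 466 kΩ

Output resistance R_th = Ra‖Rb = (9.74 × 390)/399.7 = 9.503 kΩ.
The fractional drop is R_th/(R_th + R_L); requiring this ≤ 0.0200 gives R_L ≥ R_th(1/0.0200 − 1) = 9.503 × 49.00 = 466 kΩ.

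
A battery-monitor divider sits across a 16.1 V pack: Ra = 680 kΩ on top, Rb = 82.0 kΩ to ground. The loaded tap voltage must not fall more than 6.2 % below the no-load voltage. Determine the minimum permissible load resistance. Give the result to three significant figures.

Output resistance R_th = Ra‖Rb = (680 × 82.0)/762.0 = 73.18 kΩ.
The fractional drop is R_th/(R_th + R_L); requiring this ≤ 0.0620 gives R_L ≥ R_th(1/0.0620 − 1) = 73.18 × 15.13 = 1.11 MΩ.

R_L(min) ≈ 1.11 MΩ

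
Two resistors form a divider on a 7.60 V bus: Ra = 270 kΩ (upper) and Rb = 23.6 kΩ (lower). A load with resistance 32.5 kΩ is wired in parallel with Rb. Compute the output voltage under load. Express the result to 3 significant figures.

V_out ≈ 0.366 V

The load sits in parallel with Rb: Rb‖R_L = (23.6 × 32.5) / (23.6 + 32.5) = 13.67 kΩ.
V_out = 7.60 × 13.67 / (270 + 13.67) = 7.60 × 13.67/283.7 = 0.366 V.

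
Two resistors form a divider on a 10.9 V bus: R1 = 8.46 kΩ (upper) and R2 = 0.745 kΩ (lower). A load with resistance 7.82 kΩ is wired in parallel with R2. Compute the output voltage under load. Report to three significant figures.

The load sits in parallel with R2: R2‖R_L = (745 × 7820) / (745 + 7820) = 680.2 Ω.
V_out = 10.9 × 680.2 / (8460 + 680.2) = 10.9 × 680.2/9140 = 0.811 V.

V_out ≈ 0.811 V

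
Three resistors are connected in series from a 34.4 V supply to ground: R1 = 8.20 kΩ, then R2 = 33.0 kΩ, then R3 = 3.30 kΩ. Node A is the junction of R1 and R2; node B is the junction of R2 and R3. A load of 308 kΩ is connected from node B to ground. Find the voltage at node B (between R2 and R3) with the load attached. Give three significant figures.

V ≈ 2.53 V

At node B, R3 is in parallel with the load: R3‖R_L = 3.265 kΩ.
Below node A the resistance is R2 + (R3‖R_L) = 36.27 kΩ, so V_A = 34.4 × 36.27/44.47 = 28.06 V.
Then V_B = V_A × (R3‖R_L)/(R2 + R3‖R_L) = 28.06 × 3.265/36.27 = 2.53 V.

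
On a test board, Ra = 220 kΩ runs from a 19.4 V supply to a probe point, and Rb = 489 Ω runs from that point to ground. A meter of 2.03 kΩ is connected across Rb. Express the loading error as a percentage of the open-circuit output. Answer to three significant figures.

The divider's output (Thévenin) resistance is Ra‖Rb = 487.9 Ω.
Fractional drop under load = R_th/(R_th + R_L) = 487.9 / (487.9 + 2030) = 0.1938.
So the output falls by 19.4 %.

19.4 %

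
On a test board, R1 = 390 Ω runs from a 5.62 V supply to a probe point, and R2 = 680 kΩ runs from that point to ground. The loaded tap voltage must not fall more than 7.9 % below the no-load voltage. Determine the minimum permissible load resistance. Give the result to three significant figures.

R_L(min) ≈ 4.54 kΩ

Output resistance R_th = R1‖R2 = (390 × 680000)/680400 = 389.8 Ω.
The fractional drop is R_th/(R_th + R_L); requiring this ≤ 0.0790 gives R_L ≥ R_th(1/0.0790 − 1) = 389.8 × 11.66 = 4.54 kΩ.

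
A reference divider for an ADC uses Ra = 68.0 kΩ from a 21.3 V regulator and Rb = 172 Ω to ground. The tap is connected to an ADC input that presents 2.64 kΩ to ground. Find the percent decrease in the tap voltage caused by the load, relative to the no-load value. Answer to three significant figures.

The divider's output (Thévenin) resistance is Ra‖Rb = 171.6 Ω.
Fractional drop under load = R_th/(R_th + R_L) = 171.6 / (171.6 + 2640) = 0.06102.
So the output falls by 6.10 %.

6.10 %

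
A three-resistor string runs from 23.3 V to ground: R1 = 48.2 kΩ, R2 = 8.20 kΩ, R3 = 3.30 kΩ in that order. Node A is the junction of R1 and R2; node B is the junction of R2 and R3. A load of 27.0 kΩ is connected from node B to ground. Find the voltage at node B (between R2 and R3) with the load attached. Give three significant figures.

V ≈ 1.15 V

At node B, R3 is in parallel with the load: R3‖R_L = 2.941 kΩ.
Below node A the resistance is R2 + (R3‖R_L) = 11.14 kΩ, so V_A = 23.3 × 11.14/59.34 = 4.374 V.
Then V_B = V_A × (R3‖R_L)/(R2 + R3‖R_L) = 4.374 × 2.941/11.14 = 1.15 V.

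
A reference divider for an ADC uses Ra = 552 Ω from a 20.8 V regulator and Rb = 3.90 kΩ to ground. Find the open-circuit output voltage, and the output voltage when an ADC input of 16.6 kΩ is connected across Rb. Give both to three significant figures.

Open-circuit: V = 20.8 × 3900/(552 + 3900) = 18.2 V.
With the load, Rb becomes Rb‖R_L = 3158 Ω, so V = 20.8 × 3158/3710 = 17.7 V.

Unloaded: 18.2 V; loaded: 17.7 V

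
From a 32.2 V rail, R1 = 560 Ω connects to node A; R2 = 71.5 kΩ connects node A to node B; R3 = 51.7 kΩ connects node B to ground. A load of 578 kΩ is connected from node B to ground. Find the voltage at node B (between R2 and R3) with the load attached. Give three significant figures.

At node B, R3 is in parallel with the load: R3‖R_L = 47460 Ω.
Below node A the resistance is R2 + (R3‖R_L) = 119000 Ω, so V_A = 32.2 × 119000/119500 = 32.05 V.
Then V_B = V_A × (R3‖R_L)/(R2 + R3‖R_L) = 32.05 × 47460/119000 = 12.8 V.

V ≈ 12.8 V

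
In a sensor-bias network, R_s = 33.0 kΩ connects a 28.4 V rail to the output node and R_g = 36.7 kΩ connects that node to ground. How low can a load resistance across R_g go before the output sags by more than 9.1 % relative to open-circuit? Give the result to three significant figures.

R_L(min) ≈ 174 kΩ

Output resistance R_th = R_s‖R_g = (33.0 × 36.7)/69.70 = 17.38 kΩ.
The fractional drop is R_th/(R_th + R_L); requiring this ≤ 0.0910 gives R_L ≥ R_th(1/0.0910 − 1) = 17.38 × 9.989 = 174 kΩ.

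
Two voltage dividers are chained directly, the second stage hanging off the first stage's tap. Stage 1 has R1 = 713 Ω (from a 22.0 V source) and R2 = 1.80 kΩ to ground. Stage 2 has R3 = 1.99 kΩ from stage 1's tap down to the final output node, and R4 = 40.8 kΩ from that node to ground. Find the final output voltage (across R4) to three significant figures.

Stage 2 presents R3+R4 = 42790 Ω as a load on stage 1's tap.
Stage 1's lower leg becomes R2‖(R3+R4) = 1727 Ω, so V_mid = 22.0 × 1727/2440 = 15.57 V.
Stage 2 is itself unloaded: V_out = V_mid × R4/(R3+R4) = 15.57 × 40800/42790 = 14.8 V.

V_out ≈ 14.8 V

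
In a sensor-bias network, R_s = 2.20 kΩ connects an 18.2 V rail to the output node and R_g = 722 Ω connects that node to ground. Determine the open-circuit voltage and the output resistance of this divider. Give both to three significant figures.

V_th is the open-circuit tap voltage: 18.2 × 722/(2200 + 722) = 4.50 V.
With the supply zeroed, R_s and R_g appear in parallel from the tap: R_th = R_s‖R_g = (2200 × 722)/2922 = 544 Ω.

V_th = 4.50 V, R_th = 544 Ω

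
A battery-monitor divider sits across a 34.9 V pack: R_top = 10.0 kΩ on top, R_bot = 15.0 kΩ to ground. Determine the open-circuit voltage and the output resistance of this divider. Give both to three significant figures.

V_th is the open-circuit tap voltage: 34.9 × 15.0/(10.0 + 15.0) = 20.9 V.
With the supply zeroed, R_top and R_bot appear in parallel from the tap: R_th = R_top‖R_bot = (10.0 × 15.0)/25.00 = 6.00 kΩ.

V_th = 20.9 V, R_th = 6.00 kΩ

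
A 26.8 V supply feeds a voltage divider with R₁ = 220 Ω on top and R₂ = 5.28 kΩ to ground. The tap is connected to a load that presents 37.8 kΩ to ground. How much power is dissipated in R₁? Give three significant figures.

Total resistance from the source is R₁ + (R₂‖R_L) = 4853 Ω, so I = 26.8/4853 Ω = 5.523 mA.
P = I²·R₁ = (5.523 mA)² × 220 Ω = 6.71 mW.

P ≈ 6.71 mW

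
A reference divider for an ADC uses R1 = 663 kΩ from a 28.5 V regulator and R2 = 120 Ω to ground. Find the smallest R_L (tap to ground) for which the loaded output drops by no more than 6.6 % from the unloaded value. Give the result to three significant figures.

R_L(min) ≈ 1.70 kΩ

Output resistance R_th = R1‖R2 = (663000 × 120)/663100 = 120.0 Ω.
The fractional drop is R_th/(R_th + R_L); requiring this ≤ 0.0660 gives R_L ≥ R_th(1/0.0660 − 1) = 120.0 × 14.15 = 1.70 kΩ.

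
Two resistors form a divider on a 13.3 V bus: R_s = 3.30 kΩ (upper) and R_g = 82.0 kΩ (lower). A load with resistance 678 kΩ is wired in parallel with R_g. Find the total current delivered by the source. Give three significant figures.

I ≈ 0.174 mA

R_g‖R_L = 73.15 kΩ, so the source sees R_s + R_g‖R_L = 76.45 kΩ.
I = 13.3 V / 76.45 kΩ = 0.174 mA.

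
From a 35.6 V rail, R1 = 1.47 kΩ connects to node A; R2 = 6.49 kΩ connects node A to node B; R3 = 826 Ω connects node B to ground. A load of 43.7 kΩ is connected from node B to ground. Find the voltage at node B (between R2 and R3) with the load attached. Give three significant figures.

At node B, R3 is in parallel with the load: R3‖R_L = 810.7 Ω.
Below node A the resistance is R2 + (R3‖R_L) = 7301 Ω, so V_A = 35.6 × 7301/8771 = 29.63 V.
Then V_B = V_A × (R3‖R_L)/(R2 + R3‖R_L) = 29.63 × 810.7/7301 = 3.29 V.

V ≈ 3.29 V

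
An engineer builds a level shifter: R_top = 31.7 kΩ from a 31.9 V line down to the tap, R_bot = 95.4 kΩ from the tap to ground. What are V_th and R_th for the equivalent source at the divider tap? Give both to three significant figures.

V_th is the open-circuit tap voltage: 31.9 × 95.4/(31.7 + 95.4) = 23.9 V.
With the supply zeroed, R_top and R_bot appear in parallel from the tap: R_th = R_top‖R_bot = (31.7 × 95.4)/127.1 = 23.8 kΩ.

V_th = 23.9 V, R_th = 23.8 kΩ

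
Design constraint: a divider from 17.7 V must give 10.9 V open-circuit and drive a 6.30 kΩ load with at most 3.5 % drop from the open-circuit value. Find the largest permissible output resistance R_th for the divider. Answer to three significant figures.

Loading drop = R_th/(R_th + R_L) ≤ 0.0350, so R_th ≤ R_L · ε/(1−ε) = 6.30 kΩ × 0.0350/0.9650 = 228 Ω.
(Any R1, R2 with R2/(R1+R2) = 0.616 and R1‖R2 ≤ 228 Ω will meet the spec.)

R_th ≤ 228 Ω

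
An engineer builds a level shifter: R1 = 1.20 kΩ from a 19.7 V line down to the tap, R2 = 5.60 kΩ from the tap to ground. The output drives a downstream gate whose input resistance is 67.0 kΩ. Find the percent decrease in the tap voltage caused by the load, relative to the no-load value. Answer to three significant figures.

The divider's output (Thévenin) resistance is R1‖R2 = 0.9882 kΩ.
Fractional drop under load = R_th/(R_th + R_L) = 0.9882 / (0.9882 + 67.0) = 0.01454.
So the output falls by 1.45 %.

1.45 %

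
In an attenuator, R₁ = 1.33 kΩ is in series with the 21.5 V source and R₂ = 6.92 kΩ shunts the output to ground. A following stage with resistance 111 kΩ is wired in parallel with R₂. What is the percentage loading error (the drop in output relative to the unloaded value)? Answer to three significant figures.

0.995 %

The divider's output (Thévenin) resistance is R₁‖R₂ = 1.116 kΩ.
Fractional drop under load = R_th/(R_th + R_L) = 1.116 / (1.116 + 111) = 0.009950.
So the output falls by 0.995 %.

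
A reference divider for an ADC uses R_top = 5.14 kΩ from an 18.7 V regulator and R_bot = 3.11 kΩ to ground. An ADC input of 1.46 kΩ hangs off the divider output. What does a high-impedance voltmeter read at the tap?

The load sits in parallel with R_bot: R_bot‖R_L = (3.11 × 1.46) / (3.11 + 1.46) = 0.9936 kΩ.
V_out = 18.7 × 0.9936 / (5.14 + 0.9936) = 18.7 × 0.9936/6.134 = 3.03 V.

V_out ≈ 3.03 V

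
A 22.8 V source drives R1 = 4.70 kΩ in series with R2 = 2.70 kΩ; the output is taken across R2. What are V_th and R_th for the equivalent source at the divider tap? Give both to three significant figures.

V_th is the open-circuit tap voltage: 22.8 × 2.70/(4.70 + 2.70) = 8.32 V.
With the supply zeroed, R1 and R2 appear in parallel from the tap: R_th = R1‖R2 = (4.70 × 2.70)/7.400 = 1.71 kΩ.

V_th = 8.32 V, R_th = 1.71 kΩ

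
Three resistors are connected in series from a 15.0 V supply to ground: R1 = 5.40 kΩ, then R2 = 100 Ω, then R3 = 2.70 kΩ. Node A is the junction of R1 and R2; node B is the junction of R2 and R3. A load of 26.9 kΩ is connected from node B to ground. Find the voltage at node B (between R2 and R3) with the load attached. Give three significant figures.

At node B, R3 is in parallel with the load: R3‖R_L = 2454 Ω.
Below node A the resistance is R2 + (R3‖R_L) = 2554 Ω, so V_A = 15.0 × 2554/7954 = 4.816 V.
Then V_B = V_A × (R3‖R_L)/(R2 + R3‖R_L) = 4.816 × 2454/2554 = 4.63 V.

V ≈ 4.63 V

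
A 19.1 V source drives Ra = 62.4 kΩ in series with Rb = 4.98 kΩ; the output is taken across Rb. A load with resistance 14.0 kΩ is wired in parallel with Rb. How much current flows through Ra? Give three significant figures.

I ≈ 0.289 mA

Rb‖R_L = 3.673 kΩ, so the source sees Ra + Rb‖R_L = 66.07 kΩ.
I = 19.1 V / 66.07 kΩ = 0.289 mA.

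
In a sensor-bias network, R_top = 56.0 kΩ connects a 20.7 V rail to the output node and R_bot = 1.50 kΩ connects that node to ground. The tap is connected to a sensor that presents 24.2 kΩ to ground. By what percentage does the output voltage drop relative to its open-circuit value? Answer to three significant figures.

5.69 %

The divider's output (Thévenin) resistance is R_top‖R_bot = 1.461 kΩ.
Fractional drop under load = R_th/(R_th + R_L) = 1.461 / (1.461 + 24.2) = 0.05693.
So the output falls by 5.69 %.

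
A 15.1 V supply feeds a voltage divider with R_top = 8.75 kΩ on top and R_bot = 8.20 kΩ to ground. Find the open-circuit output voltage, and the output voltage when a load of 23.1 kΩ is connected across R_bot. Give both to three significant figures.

Open-circuit: V = 15.1 × 8.20/(8.75 + 8.20) = 7.31 V.
With the load, R_bot becomes R_bot‖R_L = 6.052 kΩ, so V = 15.1 × 6.052/14.80 = 6.17 V.

Unloaded: 7.31 V; loaded: 6.17 V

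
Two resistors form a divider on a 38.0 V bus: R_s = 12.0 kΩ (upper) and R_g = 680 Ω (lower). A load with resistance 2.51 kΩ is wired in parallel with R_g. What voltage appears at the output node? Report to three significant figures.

V_out ≈ 1.62 V

The load sits in parallel with R_g: R_g‖R_L = (680 × 2510) / (680 + 2510) = 535.0 Ω.
V_out = 38.0 × 535.0 / (12000 + 535.0) = 38.0 × 535.0/12540 = 1.62 V.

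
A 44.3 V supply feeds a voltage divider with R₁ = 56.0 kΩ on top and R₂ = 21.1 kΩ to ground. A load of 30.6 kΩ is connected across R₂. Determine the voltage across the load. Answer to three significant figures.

The load sits in parallel with R₂: R₂‖R_L = (21.1 × 30.6) / (21.1 + 30.6) = 12.49 kΩ.
V_out = 44.3 × 12.49 / (56.0 + 12.49) = 44.3 × 12.49/68.49 = 8.08 V.

V_out ≈ 8.08 V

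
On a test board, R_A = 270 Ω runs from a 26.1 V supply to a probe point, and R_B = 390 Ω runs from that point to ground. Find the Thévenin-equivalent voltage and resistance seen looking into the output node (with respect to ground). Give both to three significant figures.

V_th = 15.4 V, R_th = 160 Ω

V_th is the open-circuit tap voltage: 26.1 × 390/(270 + 390) = 15.4 V.
With the supply zeroed, R_A and R_B appear in parallel from the tap: R_th = R_A‖R_B = (270 × 390)/660.0 = 160 Ω.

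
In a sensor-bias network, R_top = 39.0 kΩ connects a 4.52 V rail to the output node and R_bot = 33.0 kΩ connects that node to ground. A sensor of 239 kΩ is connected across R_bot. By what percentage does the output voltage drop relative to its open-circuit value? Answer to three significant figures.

6.96 %

The divider's output (Thévenin) resistance is R_top‖R_bot = 17.88 kΩ.
Fractional drop under load = R_th/(R_th + R_L) = 17.88 / (17.88 + 239) = 0.06959.
So the output falls by 6.96 %.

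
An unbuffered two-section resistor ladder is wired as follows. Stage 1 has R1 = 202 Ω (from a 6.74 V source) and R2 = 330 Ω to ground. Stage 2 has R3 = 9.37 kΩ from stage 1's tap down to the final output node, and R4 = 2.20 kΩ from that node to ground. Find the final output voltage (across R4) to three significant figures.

Stage 2 presents R3+R4 = 11570 Ω as a load on stage 1's tap.
Stage 1's lower leg becomes R2‖(R3+R4) = 320.8 Ω, so V_mid = 6.74 × 320.8/522.8 = 4.136 V.
Stage 2 is itself unloaded: V_out = V_mid × R4/(R3+R4) = 4.136 × 2200/11570 = 0.786 V.

V_out ≈ 0.786 V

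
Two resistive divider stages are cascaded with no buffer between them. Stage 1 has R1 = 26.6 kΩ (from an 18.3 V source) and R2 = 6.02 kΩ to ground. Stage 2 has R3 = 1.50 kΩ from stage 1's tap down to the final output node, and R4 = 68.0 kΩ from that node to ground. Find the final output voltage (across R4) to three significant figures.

V_out ≈ 3.09 V

Stage 2 presents R3+R4 = 69.50 kΩ as a load on stage 1's tap.
Stage 1's lower leg becomes R2‖(R3+R4) = 5.540 kΩ, so V_mid = 18.3 × 5.540/32.14 = 3.154 V.
Stage 2 is itself unloaded: V_out = V_mid × R4/(R3+R4) = 3.154 × 68.0/69.50 = 3.09 V.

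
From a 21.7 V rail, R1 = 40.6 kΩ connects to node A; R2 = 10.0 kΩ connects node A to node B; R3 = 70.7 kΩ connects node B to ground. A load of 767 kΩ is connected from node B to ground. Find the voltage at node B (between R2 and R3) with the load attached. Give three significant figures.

At node B, R3 is in parallel with the load: R3‖R_L = 64.73 kΩ.
Below node A the resistance is R2 + (R3‖R_L) = 74.73 kΩ, so V_A = 21.7 × 74.73/115.3 = 14.06 V.
Then V_B = V_A × (R3‖R_L)/(R2 + R3‖R_L) = 14.06 × 64.73/74.73 = 12.2 V.

V ≈ 12.2 V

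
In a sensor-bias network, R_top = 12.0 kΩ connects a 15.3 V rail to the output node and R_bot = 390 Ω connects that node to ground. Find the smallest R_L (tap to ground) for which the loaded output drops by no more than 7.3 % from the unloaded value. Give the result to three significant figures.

Output resistance R_th = R_top‖R_bot = (12000 × 390)/12390 = 377.7 Ω.
The fractional drop is R_th/(R_th + R_L); requiring this ≤ 0.0730 gives R_L ≥ R_th(1/0.0730 − 1) = 377.7 × 12.70 = 4.80 kΩ.

R_L(min) ≈ 4.80 kΩ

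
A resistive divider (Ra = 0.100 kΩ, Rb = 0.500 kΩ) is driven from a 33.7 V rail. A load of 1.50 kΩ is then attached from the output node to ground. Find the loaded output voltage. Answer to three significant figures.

The load sits in parallel with Rb: Rb‖R_L = (500 × 1500) / (500 + 1500) = 375.0 Ω.
V_out = 33.7 × 375.0 / (100 + 375.0) = 33.7 × 375.0/475.0 = 26.6 V.
(Unloaded it would have been 28.1 V.)

V_out ≈ 26.6 V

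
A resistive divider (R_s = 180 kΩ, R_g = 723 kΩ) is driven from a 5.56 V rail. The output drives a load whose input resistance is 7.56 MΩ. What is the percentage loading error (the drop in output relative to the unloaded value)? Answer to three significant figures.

1.87 %

The divider's output (Thévenin) resistance is R_s‖R_g = 144.1 kΩ.
Fractional drop under load = R_th/(R_th + R_L) = 144.1 / (144.1 + 7560) = 0.01871.
So the output falls by 1.87 %.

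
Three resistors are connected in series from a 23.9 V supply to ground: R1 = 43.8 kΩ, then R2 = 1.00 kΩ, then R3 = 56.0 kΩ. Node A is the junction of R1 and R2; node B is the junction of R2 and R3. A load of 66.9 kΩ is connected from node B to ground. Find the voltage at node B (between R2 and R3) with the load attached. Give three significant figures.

V ≈ 9.68 V

At node B, R3 is in parallel with the load: R3‖R_L = 30.48 kΩ.
Below node A the resistance is R2 + (R3‖R_L) = 31.48 kΩ, so V_A = 23.9 × 31.48/75.28 = 9.995 V.
Then V_B = V_A × (R3‖R_L)/(R2 + R3‖R_L) = 9.995 × 30.48/31.48 = 9.68 V.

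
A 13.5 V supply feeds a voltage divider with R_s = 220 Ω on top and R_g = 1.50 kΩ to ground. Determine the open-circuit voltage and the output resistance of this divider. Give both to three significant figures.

V_th is the open-circuit tap voltage: 13.5 × 1500/(220 + 1500) = 11.8 V.
With the supply zeroed, R_s and R_g appear in parallel from the tap: R_th = R_s‖R_g = (220 × 1500)/1720 = 192 Ω.

V_th = 11.8 V, R_th = 192 Ω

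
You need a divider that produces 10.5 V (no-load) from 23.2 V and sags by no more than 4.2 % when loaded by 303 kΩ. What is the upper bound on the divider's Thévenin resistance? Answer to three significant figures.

Loading drop = R_th/(R_th + R_L) ≤ 0.0420, so R_th ≤ R_L · ε/(1−ε) = 303 kΩ × 0.0420/0.9580 = 13.3 kΩ.
(Any R1, R2 with R2/(R1+R2) = 0.453 and R1‖R2 ≤ 13.3 kΩ will meet the spec.)

R_th ≤ 13.3 kΩ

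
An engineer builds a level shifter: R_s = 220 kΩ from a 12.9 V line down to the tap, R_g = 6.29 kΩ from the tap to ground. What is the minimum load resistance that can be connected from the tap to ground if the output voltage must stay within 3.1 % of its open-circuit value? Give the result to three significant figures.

R_L(min) ≈ 191 kΩ

Output resistance R_th = R_s‖R_g = (220 × 6.29)/226.3 = 6.115 kΩ.
The fractional drop is R_th/(R_th + R_L); requiring this ≤ 0.0310 gives R_L ≥ R_th(1/0.0310 − 1) = 6.115 × 31.26 = 191 kΩ.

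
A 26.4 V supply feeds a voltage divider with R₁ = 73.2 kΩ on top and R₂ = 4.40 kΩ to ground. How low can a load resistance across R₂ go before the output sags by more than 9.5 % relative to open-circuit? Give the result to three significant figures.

R_L(min) ≈ 39.5 kΩ

Output resistance R_th = R₁‖R₂ = (73.2 × 4.40)/77.60 = 4.151 kΩ.
The fractional drop is R_th/(R_th + R_L); requiring this ≤ 0.0950 gives R_L ≥ R_th(1/0.0950 − 1) = 4.151 × 9.526 = 39.5 kΩ.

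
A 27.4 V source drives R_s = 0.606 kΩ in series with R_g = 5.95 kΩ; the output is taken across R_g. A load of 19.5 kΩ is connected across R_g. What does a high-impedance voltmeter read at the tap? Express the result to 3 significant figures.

V_out ≈ 24.2 V

The load sits in parallel with R_g: R_g‖R_L = (5950 × 19500) / (5950 + 19500) = 4559 Ω.
V_out = 27.4 × 4559 / (606 + 4559) = 27.4 × 4559/5165 = 24.2 V.
(Unloaded it would have been 24.9 V.)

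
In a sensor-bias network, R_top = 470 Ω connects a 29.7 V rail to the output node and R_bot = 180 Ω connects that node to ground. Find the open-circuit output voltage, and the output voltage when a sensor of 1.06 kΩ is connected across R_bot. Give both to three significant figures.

Unloaded: 8.22 V; loaded: 7.33 V

Open-circuit: V = 29.7 × 180/(470 + 180) = 8.22 V.
With the load, R_bot becomes R_bot‖R_L = 153.9 Ω, so V = 29.7 × 153.9/623.9 = 7.33 V.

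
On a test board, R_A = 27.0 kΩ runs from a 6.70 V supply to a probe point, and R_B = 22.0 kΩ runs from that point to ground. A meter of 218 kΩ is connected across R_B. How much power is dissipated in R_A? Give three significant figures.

Total resistance from the source is R_A + (R_B‖R_L) = 46.98 kΩ, so I = 6.70/46.98 kΩ = 0.1426 mA.
P = I²·R_A = (0.1426 mA)² × 27.0 kΩ = 0.549 mW.

P ≈ 0.549 mW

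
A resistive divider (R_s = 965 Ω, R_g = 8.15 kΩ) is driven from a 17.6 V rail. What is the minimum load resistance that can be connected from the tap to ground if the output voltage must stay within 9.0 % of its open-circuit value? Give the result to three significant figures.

R_L(min) ≈ 8.72 kΩ

Output resistance R_th = R_s‖R_g = (965 × 8150)/9115 = 862.8 Ω.
The fractional drop is R_th/(R_th + R_L); requiring this ≤ 0.0900 gives R_L ≥ R_th(1/0.0900 − 1) = 862.8 × 10.11 = 8.72 kΩ.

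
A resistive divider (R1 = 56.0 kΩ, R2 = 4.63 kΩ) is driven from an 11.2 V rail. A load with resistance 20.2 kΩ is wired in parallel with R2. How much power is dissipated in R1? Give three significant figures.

Total resistance from the source is R1 + (R2‖R_L) = 59.77 kΩ, so I = 11.2/59.77 kΩ = 0.1874 mA.
P = I²·R1 = (0.1874 mA)² × 56.0 kΩ = 1.97 mW.

P ≈ 1.97 mW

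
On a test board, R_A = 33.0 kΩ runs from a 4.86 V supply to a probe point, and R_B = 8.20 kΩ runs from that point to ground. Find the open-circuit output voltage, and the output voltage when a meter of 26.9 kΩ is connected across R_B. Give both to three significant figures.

Open-circuit: V = 4.86 × 8.20/(33.0 + 8.20) = 0.967 V.
With the load, R_B becomes R_B‖R_L = 6.284 kΩ, so V = 4.86 × 6.284/39.28 = 0.777 V.

Unloaded: 0.967 V; loaded: 0.777 V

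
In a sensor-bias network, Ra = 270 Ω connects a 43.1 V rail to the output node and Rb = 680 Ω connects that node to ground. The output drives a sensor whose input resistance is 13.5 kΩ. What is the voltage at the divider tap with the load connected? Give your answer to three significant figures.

The load sits in parallel with Rb: Rb‖R_L = (680 × 13500) / (680 + 13500) = 647.4 Ω.
V_out = 43.1 × 647.4 / (270 + 647.4) = 43.1 × 647.4/917.4 = 30.4 V.
(Unloaded it would have been 30.9 V.)

V_out ≈ 30.4 V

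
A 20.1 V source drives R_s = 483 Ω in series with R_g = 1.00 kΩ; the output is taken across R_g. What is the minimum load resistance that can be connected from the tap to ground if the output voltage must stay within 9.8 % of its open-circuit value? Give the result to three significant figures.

R_L(min) ≈ 3.00 kΩ

Output resistance R_th = R_s‖R_g = (483 × 1000)/1483 = 325.7 Ω.
The fractional drop is R_th/(R_th + R_L); requiring this ≤ 0.0980 gives R_L ≥ R_th(1/0.0980 − 1) = 325.7 × 9.204 = 3.00 kΩ.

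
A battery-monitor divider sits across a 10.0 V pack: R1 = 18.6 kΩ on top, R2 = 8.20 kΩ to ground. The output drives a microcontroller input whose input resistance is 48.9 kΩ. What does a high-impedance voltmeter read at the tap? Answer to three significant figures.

V_out ≈ 2.74 V

The load sits in parallel with R2: R2‖R_L = (8.20 × 48.9) / (8.20 + 48.9) = 7.022 kΩ.
V_out = 10.0 × 7.022 / (18.6 + 7.022) = 10.0 × 7.022/25.62 = 2.74 V.
(Unloaded it would have been 3.06 V.)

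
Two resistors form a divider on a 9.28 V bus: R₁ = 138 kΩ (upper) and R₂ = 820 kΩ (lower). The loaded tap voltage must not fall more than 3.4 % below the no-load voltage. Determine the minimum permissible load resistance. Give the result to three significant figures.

R_L(min) ≈ 3.36 MΩ

Output resistance R_th = R₁‖R₂ = (138 × 820)/958.0 = 118.1 kΩ.
The fractional drop is R_th/(R_th + R_L); requiring this ≤ 0.0340 gives R_L ≥ R_th(1/0.0340 − 1) = 118.1 × 28.41 = 3.36 MΩ.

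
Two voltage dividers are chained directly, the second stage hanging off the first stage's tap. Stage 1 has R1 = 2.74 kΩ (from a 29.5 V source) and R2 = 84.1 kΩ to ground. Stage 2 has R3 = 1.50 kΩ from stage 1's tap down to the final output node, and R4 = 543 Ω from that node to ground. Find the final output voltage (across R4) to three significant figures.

Stage 2 presents R3+R4 = 2043 Ω as a load on stage 1's tap.
Stage 1's lower leg becomes R2‖(R3+R4) = 1995 Ω, so V_mid = 29.5 × 1995/4735 = 12.43 V.
Stage 2 is itself unloaded: V_out = V_mid × R4/(R3+R4) = 12.43 × 543/2043 = 3.30 V.

V_out ≈ 3.30 V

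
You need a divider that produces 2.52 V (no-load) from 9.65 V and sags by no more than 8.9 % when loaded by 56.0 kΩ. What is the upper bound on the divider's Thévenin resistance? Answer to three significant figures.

Loading drop = R_th/(R_th + R_L) ≤ 0.0890, so R_th ≤ R_L · ε/(1−ε) = 56.0 kΩ × 0.0890/0.9110 = 5.47 kΩ.

R_th ≤ 5.47 kΩ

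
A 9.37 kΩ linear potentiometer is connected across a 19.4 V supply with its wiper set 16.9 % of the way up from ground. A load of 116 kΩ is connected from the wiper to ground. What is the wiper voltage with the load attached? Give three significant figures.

V ≈ 3.24 V

The wiper splits the pot into (1−α)R = 7.786 kΩ above and αR = 1.584 kΩ below.
Lower section ‖ load = 1.562 kΩ.
V_wiper = 19.4 × 1.562/(7.786 + 1.562) = 3.24 V.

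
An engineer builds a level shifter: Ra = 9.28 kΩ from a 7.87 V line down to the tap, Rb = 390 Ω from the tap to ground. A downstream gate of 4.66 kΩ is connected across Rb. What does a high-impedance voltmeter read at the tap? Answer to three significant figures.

The load sits in parallel with Rb: Rb‖R_L = (390 × 4660) / (390 + 4660) = 359.9 Ω.
V_out = 7.87 × 359.9 / (9280 + 359.9) = 7.87 × 359.9/9640 = 0.294 V.
(Unloaded it would have been 0.317 V.)

V_out ≈ 0.294 V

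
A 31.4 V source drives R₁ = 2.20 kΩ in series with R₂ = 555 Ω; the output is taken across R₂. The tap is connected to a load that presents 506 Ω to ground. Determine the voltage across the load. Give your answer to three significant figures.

The load sits in parallel with R₂: R₂‖R_L = (555 × 506) / (555 + 506) = 264.7 Ω.
V_out = 31.4 × 264.7 / (2200 + 264.7) = 31.4 × 264.7/2465 = 3.37 V.
(Unloaded it would have been 6.33 V.)

V_out ≈ 3.37 V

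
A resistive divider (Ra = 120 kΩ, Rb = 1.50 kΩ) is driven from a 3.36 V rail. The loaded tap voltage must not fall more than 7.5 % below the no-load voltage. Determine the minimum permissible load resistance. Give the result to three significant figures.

R_L(min) ≈ 18.3 kΩ

Output resistance R_th = Ra‖Rb = (120 × 1.50)/121.5 = 1.481 kΩ.
The fractional drop is R_th/(R_th + R_L); requiring this ≤ 0.0750 gives R_L ≥ R_th(1/0.0750 − 1) = 1.481 × 12.33 = 18.3 kΩ.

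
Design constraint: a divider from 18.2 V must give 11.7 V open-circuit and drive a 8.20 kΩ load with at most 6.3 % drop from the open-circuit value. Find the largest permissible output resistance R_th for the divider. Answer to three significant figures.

Loading drop = R_th/(R_th + R_L) ≤ 0.0630, so R_th ≤ R_L · ε/(1−ε) = 8.20 kΩ × 0.0630/0.9370 = 551 Ω.
(Any R1, R2 with R2/(R1+R2) = 0.643 and R1‖R2 ≤ 551 Ω will meet the spec.)

R_th ≤ 551 Ω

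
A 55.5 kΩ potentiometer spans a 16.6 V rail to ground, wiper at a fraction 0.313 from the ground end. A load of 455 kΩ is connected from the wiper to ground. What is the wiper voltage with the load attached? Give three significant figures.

The wiper splits the pot into (1−α)R = 38.13 kΩ above and αR = 17.37 kΩ below.
Lower section ‖ load = 16.73 kΩ.
V_wiper = 16.6 × 16.73/(38.13 + 16.73) = 5.06 V.

V ≈ 5.06 V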